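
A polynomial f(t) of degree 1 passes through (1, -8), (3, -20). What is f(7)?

-44

Using the Lagrange interpolation formula with nodes 1, 3:
  L_0(t) = (t - 3) / -2
  L_1(t) = (t - 1) / 2
Then f(t) = -8·L_0(t) - 20·L_1(t).
Expanding and collecting terms gives f(t) = -6t - 2.
Evaluating at t = 7: f(7) = -44.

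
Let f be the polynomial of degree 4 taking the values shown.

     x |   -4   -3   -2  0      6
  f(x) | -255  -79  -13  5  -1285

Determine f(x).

f(x) = -x^4 + x + 5

Write f(x) = ax^4 + bx^3 + cx^2 + dx + e. Substituting each data point gives a linear system:
  256a - 64b + 16c - 4d + e = -255
  81a - 27b + 9c - 3d + e = -79
  16a - 8b + 4c - 2d + e = -13
  e = 5
  1296a + 216b + 36c + 6d + e = -1285
Solving the system yields a = -1, b = 0, c = 0, d = 1, e = 5.
So f(x) = -x⁴ + x + 5.
Check: f(-4) = -255. ✓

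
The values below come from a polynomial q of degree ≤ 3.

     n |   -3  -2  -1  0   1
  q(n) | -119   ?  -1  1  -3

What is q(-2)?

The 4 known points determine the degree-3 polynomial uniquely.
Write q(n) = an^3 + bn^2 + cn + d. Substituting each data point gives a linear system:
  -27a + 9b - 3c + d = -119
  -a + b - c + d = -1
  d = 1
  a + b + c + d = -3
Solving the system yields a = 4, b = -3, c = -5, d = 1.
So q(n) = 4n^3 - 3n^2 - 5n + 1.
Then q(-2) = -33.

-33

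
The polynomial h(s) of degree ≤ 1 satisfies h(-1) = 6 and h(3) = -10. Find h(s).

h(s) = -4s + 2

Write h(s) = as + b. Substituting each data point gives a linear system:
  -a + b = 6
  3a + b = -10
Solving the system yields a = -4, b = 2.
So h(s) = -4s + 2.
Check: h(-1) = 6. ✓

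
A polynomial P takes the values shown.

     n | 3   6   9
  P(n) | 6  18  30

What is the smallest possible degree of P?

Forward differences of the values at n = 3, 6, 9:
  P  : 6  18  30
  Δ  : 12  12
  Δ^2: 0
The first differences are constant (12) and nonzero, while all higher differences vanish, so the minimal degree is 1.

1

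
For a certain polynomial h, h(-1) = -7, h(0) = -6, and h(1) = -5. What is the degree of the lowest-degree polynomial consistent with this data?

Forward differences of the values at u = -1, 0, 1:
  h  : -7  -6  -5
  Δ  : 1  1
  Δ^2: 0
The first differences are constant (1) and nonzero, while all higher differences vanish, so the minimal degree is 1.

1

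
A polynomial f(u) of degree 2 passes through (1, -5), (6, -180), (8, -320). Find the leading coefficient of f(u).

Write f(u) = au^2 + bu + c. Substituting each data point gives a linear system:
  a + b + c = -5
  36a + 6b + c = -180
  64a + 8b + c = -320
Solving the system yields a = -5, b = 0, c = 0.
So f(u) = -5u^2.
The leading coefficient is -5.

-5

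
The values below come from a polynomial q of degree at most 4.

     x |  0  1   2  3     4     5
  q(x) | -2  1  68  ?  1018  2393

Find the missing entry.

On equispaced nodes a degree-4 polynomial has vanishing fifth forward difference, so
  - q(0) + 5·q(1) - 10·q(2) + 10·q(3) - 5·q(4) + q(5) = 0.
Substituting the known values and solving for q(3):
  10·q(3) = 3370
  q(3) = 337.

337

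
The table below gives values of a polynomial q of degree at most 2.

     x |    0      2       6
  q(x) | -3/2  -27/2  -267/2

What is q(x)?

q(x) = -4x^2 + 2x - 3/2

Using the Lagrange interpolation formula with nodes 0, 2, 6:
  L_0(x) = (x - 2)(x - 6) / 12
  L_1(x) = x(x - 6) / -8
  L_2(x) = x(x - 2) / 24
Then q(x) = -3/2·L_0(x) - 27/2·L_1(x) - 267/2·L_2(x).
Expanding and collecting terms gives q(x) = -4x² + 2x - 3/2.
Check: q(0) = -3/2. ✓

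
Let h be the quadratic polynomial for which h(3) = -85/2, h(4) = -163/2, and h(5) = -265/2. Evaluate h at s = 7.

-541/2

Write h(s) = as^2 + bs + c. Substituting each data point gives a linear system:
  9a + 3b + c = -85/2
  16a + 4b + c = -163/2
  25a + 5b + c = -265/2
Solving the system yields a = -6, b = 3, c = 5/2.
So h(s) = -6s² + 3s + 5/2.
Then h(7) = -541/2.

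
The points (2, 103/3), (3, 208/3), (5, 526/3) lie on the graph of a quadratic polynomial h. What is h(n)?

Using the Lagrange interpolation formula with nodes 2, 3, 5:
  L_0(n) = (n - 3)(n - 5) / 3
  L_1(n) = (n - 2)(n - 5) / -2
  L_2(n) = (n - 2)(n - 3) / 6
Then h(n) = 103/3·L_0(n) + 208/3·L_1(n) + 526/3·L_2(n).
Expanding and collecting terms gives h(n) = 6n^2 + 5n + 1/3.
Check: h(3) = 208/3. ✓

h(n) = 6n^2 + 5n + 1/3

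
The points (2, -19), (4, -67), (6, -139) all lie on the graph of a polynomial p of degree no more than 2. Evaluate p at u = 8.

Using the Lagrange interpolation formula with nodes 2, 4, 6:
  L_0(u) = (u - 4)(u - 6) / 8
  L_1(u) = (u - 2)(u - 6) / -4
  L_2(u) = (u - 2)(u - 4) / 8
Then p(u) = -19·L_0(u) - 67·L_1(u) - 139·L_2(u).
Expanding and collecting terms gives p(u) = -3u^2 - 6u + 5.
Evaluating at u = 8: p(8) = -235.

-235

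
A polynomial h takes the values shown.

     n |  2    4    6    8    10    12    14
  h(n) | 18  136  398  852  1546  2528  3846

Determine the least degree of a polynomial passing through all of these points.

Forward differences of the values at n = 2, 4, 6, 8, 10, 12, 14:
  h  : 18  136  398  852  1546  2528  3846
  Δ  : 118  262  454  694  982  1318
  Δ^2: 144  192  240  288  336
  Δ^3: 48  48  48  48
  Δ^4: 0  0  0
  Δ^5: 0  0
  Δ^6: 0
The third differences are constant (48) and nonzero, while all higher differences vanish, so the minimal degree is 3.

3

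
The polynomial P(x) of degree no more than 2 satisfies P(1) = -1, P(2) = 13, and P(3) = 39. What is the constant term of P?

Write P(x) = ax^2 + bx + c. Substituting each data point gives a linear system:
  a + b + c = -1
  4a + 2b + c = 13
  9a + 3b + c = 39
Solving the system yields a = 6, b = -4, c = -3.
So P(x) = 6x^2 - 4x - 3.
The constant term is -3.

-3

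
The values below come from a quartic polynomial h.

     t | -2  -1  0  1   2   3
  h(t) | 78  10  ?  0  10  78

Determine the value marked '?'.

On equispaced nodes a degree-4 polynomial has vanishing fifth forward difference, so
  - h(-2) + 5·h(-1) - 10·h(0) + 10·h(1) - 5·h(2) + h(3) = 0.
Substituting the known values and solving for h(0):
  -10·h(0) = 0
  h(0) = 0.

0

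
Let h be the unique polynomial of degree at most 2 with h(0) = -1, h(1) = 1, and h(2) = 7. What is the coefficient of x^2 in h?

Write h(x) = ax^2 + bx + c. Substituting each data point gives a linear system:
  c = -1
  a + b + c = 1
  4a + 2b + c = 7
Solving the system yields a = 2, b = 0, c = -1.
So h(x) = 2x^2 - 1.
The leading coefficient is 2.

2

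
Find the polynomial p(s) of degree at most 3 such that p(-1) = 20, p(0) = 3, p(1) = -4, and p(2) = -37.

Using the Lagrange interpolation formula with nodes -1, 0, 1, 2:
  L_0(s) = s(s - 1)(s - 2) / -6
  L_1(s) = (s + 1)(s - 1)(s - 2) / 2
  L_2(s) = (s + 1)s(s - 2) / -2
  L_3(s) = (s + 1)s(s - 1) / 6
Then p(s) = 20·L_0(s) + 3·L_1(s) - 4·L_2(s) - 37·L_3(s).
Expanding and collecting terms gives p(s) = -6s^3 + 5s^2 - 6s + 3.
Check: p(-1) = 20. ✓

p(s) = -6s^3 + 5s^2 - 6s + 3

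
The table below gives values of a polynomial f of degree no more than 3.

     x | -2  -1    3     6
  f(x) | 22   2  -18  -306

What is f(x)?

f(x) = -2x^3 + 3x^2 + 3x

Write f(x) = ax^3 + bx^2 + cx + d. Substituting each data point gives a linear system:
  -8a + 4b - 2c + d = 22
  -a + b - c + d = 2
  27a + 9b + 3c + d = -18
  216a + 36b + 6c + d = -306
Solving the system yields a = -2, b = 3, c = 3, d = 0.
So f(x) = -2x^3 + 3x^2 + 3x.
Check: f(-1) = 2. ✓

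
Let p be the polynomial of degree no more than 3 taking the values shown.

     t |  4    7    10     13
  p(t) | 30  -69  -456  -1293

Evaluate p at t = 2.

16

Using the Lagrange interpolation formula with nodes 4, 7, 10, 13:
  L_0(t) = (t - 7)(t - 10)(t - 13) / -162
  L_1(t) = (t - 4)(t - 10)(t - 13) / 54
  L_2(t) = (t - 4)(t - 7)(t - 13) / -54
  L_3(t) = (t - 4)(t - 7)(t - 10) / 162
Then p(t) = 30·L_0(t) - 69·L_1(t) - 456·L_2(t) - 1293·L_3(t).
Expanding and collecting terms gives p(t) = -t^3 + 5t^2 + 5t - 6.
Evaluating at t = 2: p(2) = 16.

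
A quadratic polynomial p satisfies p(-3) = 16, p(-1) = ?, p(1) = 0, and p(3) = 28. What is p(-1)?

On equispaced nodes a degree-2 polynomial has vanishing third forward difference, so
  - p(-3) + 3·p(-1) - 3·p(1) + p(3) = 0.
Substituting the known values and solving for p(-1):
  3·p(-1) = -12
  p(-1) = -4.

-4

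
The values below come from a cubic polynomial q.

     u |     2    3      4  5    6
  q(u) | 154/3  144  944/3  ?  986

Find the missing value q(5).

1762/3

The 4 known points determine the degree-3 polynomial uniquely.
Write q(u) = au^3 + bu^2 + cu + d. Substituting each data point gives a linear system:
  8a + 4b + 2c + d = 154/3
  27a + 9b + 3c + d = 144
  64a + 16b + 4c + d = 944/3
  216a + 36b + 6c + d = 986
Solving the system yields a = 4, b = 3, c = 5/3, d = 4.
So q(u) = 4u³ + 3u² + (5/3)u + 4.
Then q(5) = 1762/3.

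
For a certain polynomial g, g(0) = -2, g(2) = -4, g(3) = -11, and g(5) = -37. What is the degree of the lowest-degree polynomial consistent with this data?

2

Divided differences on the nodes 0, 2, 3, 5:
  order 0: -2  -4  -11  -37
  order 1: -1  -7  -13
  order 2: -2  -2
  order 3: 0
The order-2 divided differences are all -2 (nonzero) and every higher order vanishes, so the data lies on a polynomial of degree exactly 2.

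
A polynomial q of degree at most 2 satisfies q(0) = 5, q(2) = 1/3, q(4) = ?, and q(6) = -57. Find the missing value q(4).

On equispaced nodes a degree-2 polynomial has vanishing third forward difference, so
  - q(0) + 3·q(2) - 3·q(4) + q(6) = 0.
Substituting the known values and solving for q(4):
  -3·q(4) = 61
  q(4) = -61/3.

-61/3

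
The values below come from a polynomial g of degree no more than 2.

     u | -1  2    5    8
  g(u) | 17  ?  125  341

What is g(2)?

17

The 3 known points determine the degree-2 polynomial uniquely.
Write g(u) = au^2 + bu + c. Substituting each data point gives a linear system:
  a - b + c = 17
  25a + 5b + c = 125
  64a + 8b + c = 341
Solving the system yields a = 6, b = -6, c = 5.
So g(u) = 6u^2 - 6u + 5.
Then g(2) = 17.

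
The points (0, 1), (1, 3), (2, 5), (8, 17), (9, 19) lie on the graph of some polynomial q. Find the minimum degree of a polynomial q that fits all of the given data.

1

Divided differences on the nodes 0, 1, 2, 8, 9:
  order 0: 1  3  5  17  19
  order 1: 2  2  2  2
  order 2: 0  0  0
  order 3: 0  0
  order 4: 0
The order-1 divided differences are all 2 (nonzero) and every higher order vanishes, so the data lies on a polynomial of degree exactly 1.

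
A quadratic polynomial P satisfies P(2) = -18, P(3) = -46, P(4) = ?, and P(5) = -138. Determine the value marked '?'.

The 3 known points determine the degree-2 polynomial uniquely.
Write P(n) = an^2 + bn + c. Substituting each data point gives a linear system:
  4a + 2b + c = -18
  9a + 3b + c = -46
  25a + 5b + c = -138
Solving the system yields a = -6, b = 2, c = 2.
So P(n) = -6n^2 + 2n + 2.
Then P(4) = -86.

-86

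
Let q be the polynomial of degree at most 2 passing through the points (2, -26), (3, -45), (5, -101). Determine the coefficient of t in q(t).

Write q(t) = at^2 + bt + c. Substituting each data point gives a linear system:
  4a + 2b + c = -26
  9a + 3b + c = -45
  25a + 5b + c = -101
Solving the system yields a = -3, b = -4, c = -6.
So q(t) = -3t^2 - 4t - 6.
The coefficient of t is -4.

-4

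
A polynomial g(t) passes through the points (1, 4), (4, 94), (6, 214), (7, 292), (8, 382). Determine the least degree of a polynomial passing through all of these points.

Divided differences on the nodes 1, 4, 6, 7, 8:
  order 0: 4  94  214  292  382
  order 1: 30  60  78  90
  order 2: 6  6  6
  order 3: 0  0
  order 4: 0
The order-2 divided differences are all 6 (nonzero) and every higher order vanishes, so the data lies on a polynomial of degree exactly 2.

2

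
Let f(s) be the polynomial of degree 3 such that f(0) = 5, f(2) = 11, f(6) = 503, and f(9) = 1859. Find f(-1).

-1

Write f(s) = as^3 + bs^2 + cs + d. Substituting each data point gives a linear system:
  d = 5
  8a + 4b + 2c + d = 11
  216a + 36b + 6c + d = 503
  729a + 81b + 9c + d = 1859
Solving the system yields a = 3, b = -4, c = -1, d = 5.
So f(s) = 3s^3 - 4s^2 - s + 5.
Then f(-1) = -1.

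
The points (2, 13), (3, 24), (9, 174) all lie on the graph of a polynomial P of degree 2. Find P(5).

58

Write P(x) = ax^2 + bx + c. Substituting each data point gives a linear system:
  4a + 2b + c = 13
  9a + 3b + c = 24
  81a + 9b + c = 174
Solving the system yields a = 2, b = 1, c = 3.
So P(x) = 2x^2 + x + 3.
Then P(5) = 58.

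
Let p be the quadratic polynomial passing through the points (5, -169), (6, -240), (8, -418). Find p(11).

Write p(s) = as^2 + bs + c. Substituting each data point gives a linear system:
  25a + 5b + c = -169
  36a + 6b + c = -240
  64a + 8b + c = -418
Solving the system yields a = -6, b = -5, c = 6.
So p(s) = -6s² - 5s + 6.
Then p(11) = -775.

-775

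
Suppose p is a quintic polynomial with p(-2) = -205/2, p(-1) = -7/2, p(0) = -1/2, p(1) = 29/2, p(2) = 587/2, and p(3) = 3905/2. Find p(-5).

Using the Lagrange interpolation formula with nodes -2, -1, 0, 1, 2, 3:
  L_0(t) = (t + 1)t(t - 1)(t - 2)(t - 3) / -120
  L_1(t) = (t + 2)t(t - 1)(t - 2)(t - 3) / 24
  L_2(t) = (t + 2)(t + 1)(t - 1)(t - 2)(t - 3) / -12
  L_3(t) = (t + 2)(t + 1)t(t - 2)(t - 3) / 12
  L_4(t) = (t + 2)(t + 1)t(t - 1)(t - 3) / -24
  L_5(t) = (t + 2)(t + 1)t(t - 1)(t - 2) / 120
Then p(t) = -205/2·L_0(t) - 7/2·L_1(t) - 1/2·L_2(t) + 29/2·L_3(t) + 587/2·L_4(t) + 3905/2·L_5(t).
Expanding and collecting terms gives p(t) = 6t^5 + 6t^4 + 3t - 1/2.
Evaluating at t = -5: p(-5) = -30031/2.

-30031/2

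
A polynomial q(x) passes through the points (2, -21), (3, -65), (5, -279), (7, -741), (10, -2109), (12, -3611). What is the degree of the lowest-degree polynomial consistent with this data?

3

Divided differences on the nodes 2, 3, 5, 7, 10, 12:
  order 0: -21  -65  -279  -741  -2109  -3611
  order 1: -44  -107  -231  -456  -751
  order 2: -21  -31  -45  -59
  order 3: -2  -2  -2
  order 4: 0  0
  order 5: 0
The order-3 divided differences are all -2 (nonzero) and every higher order vanishes, so the data lies on a polynomial of degree exactly 3.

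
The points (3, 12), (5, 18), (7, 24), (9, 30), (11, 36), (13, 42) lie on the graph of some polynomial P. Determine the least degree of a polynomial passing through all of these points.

1

Forward differences of the values at u = 3, 5, 7, 9, 11, 13:
  P  : 12  18  24  30  36  42
  Δ  : 6  6  6  6  6
  Δ^2: 0  0  0  0
  Δ^3: 0  0  0
  Δ^4: 0  0
  Δ^5: 0
The first differences are constant (6) and nonzero, while all higher differences vanish, so the minimal degree is 1.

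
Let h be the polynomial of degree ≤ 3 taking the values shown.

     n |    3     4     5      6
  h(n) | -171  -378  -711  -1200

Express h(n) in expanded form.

Using the Lagrange interpolation formula with nodes 3, 4, 5, 6:
  L_0(n) = (n - 4)(n - 5)(n - 6) / -6
  L_1(n) = (n - 3)(n - 5)(n - 6) / 2
  L_2(n) = (n - 3)(n - 4)(n - 6) / -2
  L_3(n) = (n - 3)(n - 4)(n - 5) / 6
Then h(n) = -171·L_0(n) - 378·L_1(n) - 711·L_2(n) - 1200·L_3(n).
Expanding and collecting terms gives h(n) = -5n^3 - 3n^2 - n - 6.
Check: h(5) = -711. ✓

h(n) = -5n^3 - 3n^2 - n - 6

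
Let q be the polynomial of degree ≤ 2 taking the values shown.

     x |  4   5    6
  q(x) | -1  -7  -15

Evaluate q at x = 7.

Forward differences of the values at x = 4, 5, 6:
  q  : -1  -7  -15
  Δ  : -6  -8
  Δ^2: -2
The second differences are constant, confirming degree 2.
Interpolating (Newton forward form) and evaluating at x = 7 gives q(7) = -25.

-25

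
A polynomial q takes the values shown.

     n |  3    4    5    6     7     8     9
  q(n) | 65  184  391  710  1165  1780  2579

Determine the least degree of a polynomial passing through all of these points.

Forward differences of the values at n = 3, 4, 5, 6, 7, 8, 9:
  q  : 65  184  391  710  1165  1780  2579
  Δ  : 119  207  319  455  615  799
  Δ^2: 88  112  136  160  184
  Δ^3: 24  24  24  24
  Δ^4: 0  0  0
  Δ^5: 0  0
  Δ^6: 0
The third differences are constant (24) and nonzero, while all higher differences vanish, so the minimal degree is 3.

3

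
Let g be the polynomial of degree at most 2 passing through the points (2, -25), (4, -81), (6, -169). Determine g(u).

Write g(u) = au^2 + bu + c. Substituting each data point gives a linear system:
  4a + 2b + c = -25
  16a + 4b + c = -81
  36a + 6b + c = -169
Solving the system yields a = -4, b = -4, c = -1.
So g(u) = -4u^2 - 4u - 1.
Check: g(2) = -25. ✓

g(u) = -4u^2 - 4u - 1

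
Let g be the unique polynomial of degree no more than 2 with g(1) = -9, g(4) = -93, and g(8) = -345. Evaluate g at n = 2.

-27

Using the Lagrange interpolation formula with nodes 1, 4, 8:
  L_0(n) = (n - 4)(n - 8) / 21
  L_1(n) = (n - 1)(n - 8) / -12
  L_2(n) = (n - 1)(n - 4) / 28
Then g(n) = -9·L_0(n) - 93·L_1(n) - 345·L_2(n).
Expanding and collecting terms gives g(n) = -5n^2 - 3n - 1.
Evaluating at n = 2: g(2) = -27.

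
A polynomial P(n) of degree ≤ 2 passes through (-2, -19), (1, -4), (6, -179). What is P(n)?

P(n) = -5n^2 + 1

Using the Lagrange interpolation formula with nodes -2, 1, 6:
  L_0(n) = (n - 1)(n - 6) / 24
  L_1(n) = (n + 2)(n - 6) / -15
  L_2(n) = (n + 2)(n - 1) / 40
Then P(n) = -19·L_0(n) - 4·L_1(n) - 179·L_2(n).
Expanding and collecting terms gives P(n) = -5n^2 + 1.
Check: P(1) = -4. ✓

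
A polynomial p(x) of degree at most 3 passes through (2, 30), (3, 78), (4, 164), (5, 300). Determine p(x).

Write p(x) = ax^3 + bx^2 + cx + d. Substituting each data point gives a linear system:
  8a + 4b + 2c + d = 30
  27a + 9b + 3c + d = 78
  64a + 16b + 4c + d = 164
  125a + 25b + 5c + d = 300
Solving the system yields a = 2, b = 1, c = 5, d = 0.
So p(x) = 2x³ + x² + 5x.
Check: p(4) = 164. ✓

p(x) = 2x^3 + x^2 + 5x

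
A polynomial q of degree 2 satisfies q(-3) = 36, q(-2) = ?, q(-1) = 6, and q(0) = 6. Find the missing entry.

16

The 3 known points determine the degree-2 polynomial uniquely.
Write q(t) = at^2 + bt + c. Substituting each data point gives a linear system:
  9a - 3b + c = 36
  a - b + c = 6
  c = 6
Solving the system yields a = 5, b = 5, c = 6.
So q(t) = 5t² + 5t + 6.
Then q(-2) = 16.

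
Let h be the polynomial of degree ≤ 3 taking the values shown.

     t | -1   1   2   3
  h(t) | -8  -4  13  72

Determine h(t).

Write h(t) = at^3 + bt^2 + ct + d. Substituting each data point gives a linear system:
  -a + b - c + d = -8
  a + b + c + d = -4
  8a + 4b + 2c + d = 13
  27a + 9b + 3c + d = 72
Solving the system yields a = 4, b = -3, c = -2, d = -3.
So h(t) = 4t^3 - 3t^2 - 2t - 3.
Check: h(3) = 72. ✓

h(t) = 4t^3 - 3t^2 - 2t - 3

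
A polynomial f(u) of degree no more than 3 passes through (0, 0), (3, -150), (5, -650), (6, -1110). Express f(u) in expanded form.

f(u) = -5u^3 - 5u

Write f(u) = au^3 + bu^2 + cu + d. Substituting each data point gives a linear system:
  d = 0
  27a + 9b + 3c + d = -150
  125a + 25b + 5c + d = -650
  216a + 36b + 6c + d = -1110
Solving the system yields a = -5, b = 0, c = -5, d = 0.
So f(u) = -5u^3 - 5u.
Check: f(6) = -1110. ✓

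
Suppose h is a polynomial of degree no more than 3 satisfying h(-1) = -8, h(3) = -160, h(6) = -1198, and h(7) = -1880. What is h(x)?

Using the Lagrange interpolation formula with nodes -1, 3, 6, 7:
  L_0(x) = (x - 3)(x - 6)(x - 7) / -224
  L_1(x) = (x + 1)(x - 6)(x - 7) / 48
  L_2(x) = (x + 1)(x - 3)(x - 7) / -21
  L_3(x) = (x + 1)(x - 3)(x - 6) / 32
Then h(x) = -8·L_0(x) - 160·L_1(x) - 1198·L_2(x) - 1880·L_3(x).
Expanding and collecting terms gives h(x) = -5x^3 - 4x^2 + 5x - 4.
Check: h(-1) = -8. ✓

h(x) = -5x^3 - 4x^2 + 5x - 4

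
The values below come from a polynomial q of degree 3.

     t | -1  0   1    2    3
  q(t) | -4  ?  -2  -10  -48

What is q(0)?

-6

On equispaced nodes a degree-3 polynomial has vanishing fourth forward difference, so
  q(-1) - 4·q(0) + 6·q(1) - 4·q(2) + q(3) = 0.
Substituting the known values and solving for q(0):
  -4·q(0) = 24
  q(0) = -6.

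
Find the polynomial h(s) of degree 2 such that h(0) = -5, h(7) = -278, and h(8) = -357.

h(s) = -5s^2 - 4s - 5

Using the Lagrange interpolation formula with nodes 0, 7, 8:
  L_0(s) = (s - 7)(s - 8) / 56
  L_1(s) = s(s - 8) / -7
  L_2(s) = s(s - 7) / 8
Then h(s) = -5·L_0(s) - 278·L_1(s) - 357·L_2(s).
Expanding and collecting terms gives h(s) = -5s^2 - 4s - 5.
Check: h(8) = -357. ✓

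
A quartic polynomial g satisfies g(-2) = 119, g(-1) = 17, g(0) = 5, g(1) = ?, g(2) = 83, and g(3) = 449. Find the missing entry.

5

On equispaced nodes a degree-4 polynomial has vanishing fifth forward difference, so
  - g(-2) + 5·g(-1) - 10·g(0) + 10·g(1) - 5·g(2) + g(3) = 0.
Substituting the known values and solving for g(1):
  10·g(1) = 50
  g(1) = 5.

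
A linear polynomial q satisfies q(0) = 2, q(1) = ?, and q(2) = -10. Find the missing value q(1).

On equispaced nodes a degree-1 polynomial has vanishing second forward difference, so
  q(0) - 2·q(1) + q(2) = 0.
Substituting the known values and solving for q(1):
  -2·q(1) = 8
  q(1) = -4.

-4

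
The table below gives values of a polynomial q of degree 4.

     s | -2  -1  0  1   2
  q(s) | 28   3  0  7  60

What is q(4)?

Forward differences of the values at s = -2, -1, 0, 1, 2:
  q  : 28  3  0  7  60
  Δ  : -25  -3  7  53
  Δ^2: 22  10  46
  Δ^3: -12  36
  Δ^4: 48
The fourth differences are constant, confirming degree 4.
Interpolating (Newton forward form) and evaluating at s = 4 gives q(4) = 688.

688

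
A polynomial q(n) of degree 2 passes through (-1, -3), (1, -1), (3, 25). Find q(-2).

Write q(n) = an^2 + bn + c. Substituting each data point gives a linear system:
  a - b + c = -3
  a + b + c = -1
  9a + 3b + c = 25
Solving the system yields a = 3, b = 1, c = -5.
So q(n) = 3n² + n - 5.
Then q(-2) = 5.

5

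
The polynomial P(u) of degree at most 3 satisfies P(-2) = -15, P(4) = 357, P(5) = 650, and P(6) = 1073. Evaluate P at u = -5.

-390

Using the Lagrange interpolation formula with nodes -2, 4, 5, 6:
  L_0(u) = (u - 4)(u - 5)(u - 6) / -336
  L_1(u) = (u + 2)(u - 5)(u - 6) / 12
  L_2(u) = (u + 2)(u - 4)(u - 6) / -7
  L_3(u) = (u + 2)(u - 4)(u - 5) / 16
Then P(u) = -15·L_0(u) + 357·L_1(u) + 650·L_2(u) + 1073·L_3(u).
Expanding and collecting terms gives P(u) = 4u^3 + 5u^2 + 4u + 5.
Evaluating at u = -5: P(-5) = -390.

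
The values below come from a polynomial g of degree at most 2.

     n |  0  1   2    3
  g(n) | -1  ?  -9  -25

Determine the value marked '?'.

-1

On equispaced nodes a degree-2 polynomial has vanishing third forward difference, so
  - g(0) + 3·g(1) - 3·g(2) + g(3) = 0.
Substituting the known values and solving for g(1):
  3·g(1) = -3
  g(1) = -1.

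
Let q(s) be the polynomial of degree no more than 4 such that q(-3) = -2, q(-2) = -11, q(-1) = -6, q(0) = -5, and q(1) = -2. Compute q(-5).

Write q(s) = as^4 + bs^3 + cs^2 + ds + e. Substituting each data point gives a linear system:
  81a - 27b + 9c - 3d + e = -2
  16a - 8b + 4c - 2d + e = -11
  a - b + c - d + e = -6
  e = -5
  a + b + c + d + e = -2
Solving the system yields a = 1, b = 3, c = 0, d = -1, e = -5.
So q(s) = s⁴ + 3s³ - s - 5.
Then q(-5) = 250.

250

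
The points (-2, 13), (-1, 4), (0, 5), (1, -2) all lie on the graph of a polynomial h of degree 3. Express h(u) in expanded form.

Write h(u) = au^3 + bu^2 + cu + d. Substituting each data point gives a linear system:
  -8a + 4b - 2c + d = 13
  -a + b - c + d = 4
  d = 5
  a + b + c + d = -2
Solving the system yields a = -3, b = -4, c = 0, d = 5.
So h(u) = -3u^3 - 4u^2 + 5.
Check: h(-2) = 13. ✓

h(u) = -3u^3 - 4u^2 + 5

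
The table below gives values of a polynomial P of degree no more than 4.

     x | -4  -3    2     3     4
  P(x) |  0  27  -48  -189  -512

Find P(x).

P(x) = -x^4 - 4x^3

Write P(x) = ax^4 + bx^3 + cx^2 + dx + e. Substituting each data point gives a linear system:
  256a - 64b + 16c - 4d + e = 0
  81a - 27b + 9c - 3d + e = 27
  16a + 8b + 4c + 2d + e = -48
  81a + 27b + 9c + 3d + e = -189
  256a + 64b + 16c + 4d + e = -512
Solving the system yields a = -1, b = -4, c = 0, d = 0, e = 0.
So P(x) = -x^4 - 4x^3.
Check: P(-4) = 0. ✓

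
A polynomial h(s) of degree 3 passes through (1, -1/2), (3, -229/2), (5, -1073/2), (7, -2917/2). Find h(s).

Using the Lagrange interpolation formula with nodes 1, 3, 5, 7:
  L_0(s) = (s - 3)(s - 5)(s - 7) / -48
  L_1(s) = (s - 1)(s - 5)(s - 7) / 16
  L_2(s) = (s - 1)(s - 3)(s - 7) / -16
  L_3(s) = (s - 1)(s - 3)(s - 5) / 48
Then h(s) = -1/2·L_0(s) - 229/2·L_1(s) - 1073/2·L_2(s) - 2917/2·L_3(s).
Expanding and collecting terms gives h(s) = -4s^3 - (5/2)s^2 + 5s + 1.
Check: h(1) = -1/2. ✓

h(s) = -4s^3 - (5/2)s^2 + 5s + 1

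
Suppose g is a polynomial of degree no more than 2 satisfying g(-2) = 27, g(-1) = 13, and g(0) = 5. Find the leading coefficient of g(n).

Write g(n) = an^2 + bn + c. Substituting each data point gives a linear system:
  4a - 2b + c = 27
  a - b + c = 13
  c = 5
Solving the system yields a = 3, b = -5, c = 5.
So g(n) = 3n^2 - 5n + 5.
The leading coefficient is 3.

3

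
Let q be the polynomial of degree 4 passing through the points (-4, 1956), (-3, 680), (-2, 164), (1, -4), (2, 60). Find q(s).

q(s) = 6s^4 - 5s^3 + 5s^2 - 6s - 4

Write q(s) = as^4 + bs^3 + cs^2 + ds + e. Substituting each data point gives a linear system:
  256a - 64b + 16c - 4d + e = 1956
  81a - 27b + 9c - 3d + e = 680
  16a - 8b + 4c - 2d + e = 164
  a + b + c + d + e = -4
  16a + 8b + 4c + 2d + e = 60
Solving the system yields a = 6, b = -5, c = 5, d = -6, e = -4.
So q(s) = 6s^4 - 5s^3 + 5s^2 - 6s - 4.
Check: q(-2) = 164. ✓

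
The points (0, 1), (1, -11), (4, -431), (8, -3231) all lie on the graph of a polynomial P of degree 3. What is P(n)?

Using the Lagrange interpolation formula with nodes 0, 1, 4, 8:
  L_0(n) = (n - 1)(n - 4)(n - 8) / -32
  L_1(n) = n(n - 4)(n - 8) / 21
  L_2(n) = n(n - 1)(n - 8) / -48
  L_3(n) = n(n - 1)(n - 4) / 224
Then P(n) = 1·L_0(n) - 11·L_1(n) - 431·L_2(n) - 3231·L_3(n).
Expanding and collecting terms gives P(n) = -6n^3 - 2n^2 - 4n + 1.
Check: P(0) = 1. ✓

P(n) = -6n^3 - 2n^2 - 4n + 1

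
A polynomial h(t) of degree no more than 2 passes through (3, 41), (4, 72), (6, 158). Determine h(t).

Write h(t) = at^2 + bt + c. Substituting each data point gives a linear system:
  9a + 3b + c = 41
  16a + 4b + c = 72
  36a + 6b + c = 158
Solving the system yields a = 4, b = 3, c = -4.
So h(t) = 4t^2 + 3t - 4.
Check: h(3) = 41. ✓

h(t) = 4t^2 + 3t - 4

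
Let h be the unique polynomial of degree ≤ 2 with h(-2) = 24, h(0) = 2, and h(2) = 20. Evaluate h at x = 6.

176

Write h(x) = ax^2 + bx + c. Substituting each data point gives a linear system:
  4a - 2b + c = 24
  c = 2
  4a + 2b + c = 20
Solving the system yields a = 5, b = -1, c = 2.
So h(x) = 5x^2 - x + 2.
Then h(6) = 176.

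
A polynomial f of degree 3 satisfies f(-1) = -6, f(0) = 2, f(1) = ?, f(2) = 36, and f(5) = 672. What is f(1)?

The 4 known points determine the degree-3 polynomial uniquely.
Write f(t) = at^3 + bt^2 + ct + d. Substituting each data point gives a linear system:
  -a + b - c + d = -6
  d = 2
  8a + 4b + 2c + d = 36
  125a + 25b + 5c + d = 672
Solving the system yields a = 6, b = -3, c = -1, d = 2.
So f(t) = 6t³ - 3t² - t + 2.
Then f(1) = 4.

4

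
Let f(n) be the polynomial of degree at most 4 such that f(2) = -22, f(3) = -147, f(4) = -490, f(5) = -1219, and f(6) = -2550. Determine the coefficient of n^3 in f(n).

Write f(n) = an^4 + bn^3 + cn^2 + dn + e. Substituting each data point gives a linear system:
  16a + 8b + 4c + 2d + e = -22
  81a + 27b + 9c + 3d + e = -147
  256a + 64b + 16c + 4d + e = -490
  625a + 125b + 25c + 5d + e = -1219
  1296a + 216b + 36c + 6d + e = -2550
Solving the system yields a = -2, b = 0, c = 1, d = 0, e = 6.
So f(n) = -2n⁴ + n² + 6.
The coefficient of n^3 is 0.

0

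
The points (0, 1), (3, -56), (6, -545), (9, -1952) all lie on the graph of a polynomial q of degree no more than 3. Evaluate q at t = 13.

-6096

Using the Lagrange interpolation formula with nodes 0, 3, 6, 9:
  L_0(t) = (t - 3)(t - 6)(t - 9) / -162
  L_1(t) = t(t - 6)(t - 9) / 54
  L_2(t) = t(t - 3)(t - 9) / -54
  L_3(t) = t(t - 3)(t - 6) / 162
Then q(t) = 1·L_0(t) - 56·L_1(t) - 545·L_2(t) - 1952·L_3(t).
Expanding and collecting terms gives q(t) = -3t^3 + 3t^2 - t + 1.
Evaluating at t = 13: q(13) = -6096.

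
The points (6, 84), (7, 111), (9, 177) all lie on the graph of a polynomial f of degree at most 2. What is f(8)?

142

Using the Lagrange interpolation formula with nodes 6, 7, 9:
  L_0(x) = (x - 7)(x - 9) / 3
  L_1(x) = (x - 6)(x - 9) / -2
  L_2(x) = (x - 6)(x - 7) / 6
Then f(x) = 84·L_0(x) + 111·L_1(x) + 177·L_2(x).
Expanding and collecting terms gives f(x) = 2x^2 + x + 6.
Evaluating at x = 8: f(8) = 142.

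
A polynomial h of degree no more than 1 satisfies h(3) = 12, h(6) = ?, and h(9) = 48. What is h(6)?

On equispaced nodes a degree-1 polynomial has vanishing second forward difference, so
  h(3) - 2·h(6) + h(9) = 0.
Substituting the known values and solving for h(6):
  -2·h(6) = -60
  h(6) = 30.

30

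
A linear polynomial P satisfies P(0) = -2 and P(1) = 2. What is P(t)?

Write P(t) = at + b. Substituting each data point gives a linear system:
  b = -2
  a + b = 2
Solving the system yields a = 4, b = -2.
So P(t) = 4t - 2.
Check: P(1) = 2. ✓

P(t) = 4t - 2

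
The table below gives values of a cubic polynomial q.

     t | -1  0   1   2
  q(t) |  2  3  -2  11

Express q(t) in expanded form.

Using the Lagrange interpolation formula with nodes -1, 0, 1, 2:
  L_0(t) = t(t - 1)(t - 2) / -6
  L_1(t) = (t + 1)(t - 1)(t - 2) / 2
  L_2(t) = (t + 1)t(t - 2) / -2
  L_3(t) = (t + 1)t(t - 1) / 6
Then q(t) = 2·L_0(t) + 3·L_1(t) - 2·L_2(t) + 11·L_3(t).
Expanding and collecting terms gives q(t) = 4t^3 - 3t^2 - 6t + 3.
Check: q(2) = 11. ✓

q(t) = 4t^3 - 3t^2 - 6t + 3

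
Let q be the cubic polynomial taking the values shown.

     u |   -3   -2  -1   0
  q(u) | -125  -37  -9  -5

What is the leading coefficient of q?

Write q(u) = au^3 + bu^2 + cu + d. Substituting each data point gives a linear system:
  -27a + 9b - 3c + d = -125
  -8a + 4b - 2c + d = -37
  -a + b - c + d = -9
  d = -5
Solving the system yields a = 6, b = 6, c = 4, d = -5.
So q(u) = 6u^3 + 6u^2 + 4u - 5.
The leading coefficient is 6.

6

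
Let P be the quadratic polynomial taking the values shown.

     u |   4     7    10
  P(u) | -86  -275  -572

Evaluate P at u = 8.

-362

Forward differences of the values at u = 4, 7, 10:
  P  : -86  -275  -572
  Δ  : -189  -297
  Δ^2: -108
The second differences are constant, confirming degree 2.
Interpolating (Newton forward form) and evaluating at u = 8 gives P(8) = -362.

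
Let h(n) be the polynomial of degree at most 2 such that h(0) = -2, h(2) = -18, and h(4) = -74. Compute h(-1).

Forward differences of the values at n = 0, 2, 4:
  h  : -2  -18  -74
  Δ  : -16  -56
  Δ^2: -40
The second differences are constant, confirming degree 2.
Interpolating (Newton forward form) and evaluating at n = -1 gives h(-1) = -9.

-9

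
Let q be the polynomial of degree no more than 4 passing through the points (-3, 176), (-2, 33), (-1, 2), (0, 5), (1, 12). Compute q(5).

Forward differences of the values at x = -3, -2, -1, 0, 1:
  q  : 176  33  2  5  12
  Δ  : -143  -31  3  7
  Δ^2: 112  34  4
  Δ^3: -78  -30
  Δ^4: 48
The fourth differences are constant, confirming degree 4.
Interpolating (Newton forward form) and evaluating at x = 5 gives q(5) = 1160.

1160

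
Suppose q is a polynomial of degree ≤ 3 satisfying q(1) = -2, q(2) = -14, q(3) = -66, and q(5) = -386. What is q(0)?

-6

Using the Lagrange interpolation formula with nodes 1, 2, 3, 5:
  L_0(s) = (s - 2)(s - 3)(s - 5) / -8
  L_1(s) = (s - 1)(s - 3)(s - 5) / 3
  L_2(s) = (s - 1)(s - 2)(s - 5) / -4
  L_3(s) = (s - 1)(s - 2)(s - 3) / 24
Then q(s) = -2·L_0(s) - 14·L_1(s) - 66·L_2(s) - 386·L_3(s).
Expanding and collecting terms gives q(s) = -4s^3 + 4s^2 + 4s - 6.
Evaluating at s = 0: q(0) = -6.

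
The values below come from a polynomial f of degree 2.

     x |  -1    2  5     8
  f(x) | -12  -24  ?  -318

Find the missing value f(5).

On equispaced nodes a degree-2 polynomial has vanishing third forward difference, so
  - f(-1) + 3·f(2) - 3·f(5) + f(8) = 0.
Substituting the known values and solving for f(5):
  -3·f(5) = 378
  f(5) = -126.

-126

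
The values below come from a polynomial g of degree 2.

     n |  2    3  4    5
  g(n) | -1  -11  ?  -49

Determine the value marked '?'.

The 3 known points determine the degree-2 polynomial uniquely.
Write g(n) = an^2 + bn + c. Substituting each data point gives a linear system:
  4a + 2b + c = -1
  9a + 3b + c = -11
  25a + 5b + c = -49
Solving the system yields a = -3, b = 5, c = 1.
So g(n) = -3n^2 + 5n + 1.
Then g(4) = -27.

-27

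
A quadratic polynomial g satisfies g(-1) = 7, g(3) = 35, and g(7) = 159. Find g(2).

Write g(n) = an^2 + bn + c. Substituting each data point gives a linear system:
  a - b + c = 7
  9a + 3b + c = 35
  49a + 7b + c = 159
Solving the system yields a = 3, b = 1, c = 5.
So g(n) = 3n^2 + n + 5.
Then g(2) = 19.

19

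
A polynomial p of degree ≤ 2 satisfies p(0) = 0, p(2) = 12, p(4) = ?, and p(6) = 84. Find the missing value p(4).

40

The 3 known points determine the degree-2 polynomial uniquely.
Write p(s) = as^2 + bs + c. Substituting each data point gives a linear system:
  c = 0
  4a + 2b + c = 12
  36a + 6b + c = 84
Solving the system yields a = 2, b = 2, c = 0.
So p(s) = 2s^2 + 2s.
Then p(4) = 40.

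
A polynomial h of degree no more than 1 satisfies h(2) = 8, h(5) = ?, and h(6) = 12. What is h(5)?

11

The 2 known points determine the degree-1 polynomial uniquely.
Write h(s) = as + b. Substituting each data point gives a linear system:
  2a + b = 8
  6a + b = 12
Solving the system yields a = 1, b = 6.
So h(s) = s + 6.
Then h(5) = 11.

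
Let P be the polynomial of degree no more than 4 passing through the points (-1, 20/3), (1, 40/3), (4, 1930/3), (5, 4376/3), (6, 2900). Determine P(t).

Write P(t) = at^4 + bt^3 + ct^2 + dt + e. Substituting each data point gives a linear system:
  a - b + c - d + e = 20/3
  a + b + c + d + e = 40/3
  256a + 64b + 16c + 4d + e = 1930/3
  625a + 125b + 25c + 5d + e = 4376/3
  1296a + 216b + 36c + 6d + e = 2900
Solving the system yields a = 2, b = 1/3, c = 6, d = 3, e = 2.
So P(t) = 2t⁴ + (1/3)t³ + 6t² + 3t + 2.
Check: P(6) = 2900. ✓

P(t) = 2t^4 + (1/3)t^3 + 6t^2 + 3t + 2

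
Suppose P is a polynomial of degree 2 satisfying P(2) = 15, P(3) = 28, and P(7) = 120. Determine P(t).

P(t) = 2t^2 + 3t + 1

Write P(t) = at^2 + bt + c. Substituting each data point gives a linear system:
  4a + 2b + c = 15
  9a + 3b + c = 28
  49a + 7b + c = 120
Solving the system yields a = 2, b = 3, c = 1.
So P(t) = 2t^2 + 3t + 1.
Check: P(3) = 28. ✓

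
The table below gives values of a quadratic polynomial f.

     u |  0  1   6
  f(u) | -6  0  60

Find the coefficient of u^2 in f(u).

1

Write f(u) = au^2 + bu + c. Substituting each data point gives a linear system:
  c = -6
  a + b + c = 0
  36a + 6b + c = 60
Solving the system yields a = 1, b = 5, c = -6.
So f(u) = u^2 + 5u - 6.
The leading coefficient is 1.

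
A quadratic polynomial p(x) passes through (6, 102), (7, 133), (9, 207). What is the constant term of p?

Write p(x) = ax^2 + bx + c. Substituting each data point gives a linear system:
  36a + 6b + c = 102
  49a + 7b + c = 133
  81a + 9b + c = 207
Solving the system yields a = 2, b = 5, c = 0.
So p(x) = 2x^2 + 5x.
The constant term is 0.

0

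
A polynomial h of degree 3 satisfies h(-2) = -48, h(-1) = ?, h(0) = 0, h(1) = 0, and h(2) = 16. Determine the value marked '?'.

On equispaced nodes a degree-3 polynomial has vanishing fourth forward difference, so
  h(-2) - 4·h(-1) + 6·h(0) - 4·h(1) + h(2) = 0.
Substituting the known values and solving for h(-1):
  -4·h(-1) = 32
  h(-1) = -8.

-8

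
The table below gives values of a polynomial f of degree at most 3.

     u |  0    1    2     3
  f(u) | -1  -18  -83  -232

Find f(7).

-2388

Forward differences of the values at u = 0, 1, 2, 3:
  f  : -1  -18  -83  -232
  Δ  : -17  -65  -149
  Δ^2: -48  -84
  Δ^3: -36
The third differences are constant, confirming degree 3.
Interpolating (Newton forward form) and evaluating at u = 7 gives f(7) = -2388.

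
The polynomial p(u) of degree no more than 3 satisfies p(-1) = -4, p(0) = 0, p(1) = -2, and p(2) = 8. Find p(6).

Forward differences of the values at u = -1, 0, 1, 2:
  p  : -4  0  -2  8
  Δ  : 4  -2  10
  Δ^2: -6  12
  Δ^3: 18
The third differences are constant, confirming degree 3.
Interpolating (Newton forward form) and evaluating at u = 6 gives p(6) = 528.

528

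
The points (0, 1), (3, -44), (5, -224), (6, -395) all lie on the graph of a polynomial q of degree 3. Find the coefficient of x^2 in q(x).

Write q(x) = ax^3 + bx^2 + cx + d. Substituting each data point gives a linear system:
  d = 1
  27a + 9b + 3c + d = -44
  125a + 25b + 5c + d = -224
  216a + 36b + 6c + d = -395
Solving the system yields a = -2, b = 1, c = 0, d = 1.
So q(x) = -2x^3 + x^2 + 1.
The coefficient of x^2 is 1.

1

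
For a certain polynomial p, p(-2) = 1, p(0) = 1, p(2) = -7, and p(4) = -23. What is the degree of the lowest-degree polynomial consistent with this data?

2

Forward differences of the values at x = -2, 0, 2, 4:
  p  : 1  1  -7  -23
  Δ  : 0  -8  -16
  Δ^2: -8  -8
  Δ^3: 0
The second differences are constant (-8) and nonzero, while all higher differences vanish, so the minimal degree is 2.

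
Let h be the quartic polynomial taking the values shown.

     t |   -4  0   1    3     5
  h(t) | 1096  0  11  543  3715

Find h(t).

Write h(t) = at^4 + bt^3 + ct^2 + dt + e. Substituting each data point gives a linear system:
  256a - 64b + 16c - 4d + e = 1096
  e = 0
  a + b + c + d + e = 11
  81a + 27b + 9c + 3d + e = 543
  625a + 125b + 25c + 5d + e = 3715
Solving the system yields a = 5, b = 4, c = 4, d = -2, e = 0.
So h(t) = 5t⁴ + 4t³ + 4t² - 2t.
Check: h(-4) = 1096. ✓

h(t) = 5t^4 + 4t^3 + 4t^2 - 2t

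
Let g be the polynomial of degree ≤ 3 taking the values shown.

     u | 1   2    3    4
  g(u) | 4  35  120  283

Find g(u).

Using the Lagrange interpolation formula with nodes 1, 2, 3, 4:
  L_0(u) = (u - 2)(u - 3)(u - 4) / -6
  L_1(u) = (u - 1)(u - 3)(u - 4) / 2
  L_2(u) = (u - 1)(u - 2)(u - 4) / -2
  L_3(u) = (u - 1)(u - 2)(u - 3) / 6
Then g(u) = 4·L_0(u) + 35·L_1(u) + 120·L_2(u) + 283·L_3(u).
Expanding and collecting terms gives g(u) = 4u³ + 3u² - 6u + 3.
Check: g(2) = 35. ✓

g(u) = 4u^3 + 3u^2 - 6u + 3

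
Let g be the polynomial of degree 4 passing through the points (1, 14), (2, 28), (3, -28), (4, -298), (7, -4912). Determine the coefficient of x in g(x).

Write g(x) = ax^4 + bx^3 + cx^2 + dx + e. Substituting each data point gives a linear system:
  a + b + c + d + e = 14
  16a + 8b + 4c + 2d + e = 28
  81a + 27b + 9c + 3d + e = -28
  256a + 64b + 16c + 4d + e = -298
  2401a + 343b + 49c + 7d + e = -4912
Solving the system yields a = -3, b = 6, c = 4, d = 5, e = 2.
So g(x) = -3x⁴ + 6x³ + 4x² + 5x + 2.
The coefficient of x is 5.

5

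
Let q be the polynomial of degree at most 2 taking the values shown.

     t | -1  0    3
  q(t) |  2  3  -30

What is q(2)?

-13

Write q(t) = at^2 + bt + c. Substituting each data point gives a linear system:
  a - b + c = 2
  c = 3
  9a + 3b + c = -30
Solving the system yields a = -3, b = -2, c = 3.
So q(t) = -3t² - 2t + 3.
Then q(2) = -13.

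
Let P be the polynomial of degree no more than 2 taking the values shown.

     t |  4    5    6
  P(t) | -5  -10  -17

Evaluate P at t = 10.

Using the Lagrange interpolation formula with nodes 4, 5, 6:
  L_0(t) = (t - 5)(t - 6) / 2
  L_1(t) = (t - 4)(t - 6) / -1
  L_2(t) = (t - 4)(t - 5) / 2
Then P(t) = -5·L_0(t) - 10·L_1(t) - 17·L_2(t).
Expanding and collecting terms gives P(t) = -t^2 + 4t - 5.
Evaluating at t = 10: P(10) = -65.

-65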